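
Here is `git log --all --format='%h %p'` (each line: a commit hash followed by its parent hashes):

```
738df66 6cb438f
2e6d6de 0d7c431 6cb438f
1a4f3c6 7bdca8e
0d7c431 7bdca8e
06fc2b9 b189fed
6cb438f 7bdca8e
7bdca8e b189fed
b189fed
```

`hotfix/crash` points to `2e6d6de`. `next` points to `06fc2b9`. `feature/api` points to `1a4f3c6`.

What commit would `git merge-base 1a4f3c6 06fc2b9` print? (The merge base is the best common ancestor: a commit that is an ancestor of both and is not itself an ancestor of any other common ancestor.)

b189fed

Ancestors of 1a4f3c6: {1a4f3c6, 7bdca8e, b189fed}.
Ancestors of 06fc2b9: {06fc2b9, b189fed}.
Common ancestors: {b189fed}.
The only common ancestor is b189fed, so it is the merge base.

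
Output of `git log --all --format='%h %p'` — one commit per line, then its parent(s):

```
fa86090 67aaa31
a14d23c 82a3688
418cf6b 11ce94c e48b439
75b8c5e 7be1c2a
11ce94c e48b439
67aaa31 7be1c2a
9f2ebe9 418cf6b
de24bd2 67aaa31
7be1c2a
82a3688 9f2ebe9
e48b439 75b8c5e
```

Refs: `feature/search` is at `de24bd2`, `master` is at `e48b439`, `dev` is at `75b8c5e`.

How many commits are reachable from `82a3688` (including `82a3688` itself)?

Walking parent pointers from 82a3688: reachable set = {11ce94c, 418cf6b, 75b8c5e, 7be1c2a, 82a3688, 9f2ebe9, e48b439}.
That is 7 commits.

7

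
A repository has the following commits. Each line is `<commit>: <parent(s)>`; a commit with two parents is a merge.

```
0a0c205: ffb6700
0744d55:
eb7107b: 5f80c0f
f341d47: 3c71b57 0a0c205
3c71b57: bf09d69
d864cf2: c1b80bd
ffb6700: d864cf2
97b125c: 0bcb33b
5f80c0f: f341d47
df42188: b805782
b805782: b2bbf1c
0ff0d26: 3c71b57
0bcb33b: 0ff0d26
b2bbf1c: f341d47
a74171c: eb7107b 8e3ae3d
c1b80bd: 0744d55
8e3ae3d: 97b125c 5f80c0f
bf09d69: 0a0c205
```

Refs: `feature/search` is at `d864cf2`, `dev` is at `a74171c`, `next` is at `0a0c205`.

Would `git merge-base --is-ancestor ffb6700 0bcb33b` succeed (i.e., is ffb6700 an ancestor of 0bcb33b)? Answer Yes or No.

Ancestors of 0bcb33b (commits reachable by following parents): {0744d55, 0a0c205, 0bcb33b, 0ff0d26, 3c71b57, bf09d69, c1b80bd, d864cf2, ffb6700}.
ffb6700 is in that set, so it is an ancestor of 0bcb33b.

Yes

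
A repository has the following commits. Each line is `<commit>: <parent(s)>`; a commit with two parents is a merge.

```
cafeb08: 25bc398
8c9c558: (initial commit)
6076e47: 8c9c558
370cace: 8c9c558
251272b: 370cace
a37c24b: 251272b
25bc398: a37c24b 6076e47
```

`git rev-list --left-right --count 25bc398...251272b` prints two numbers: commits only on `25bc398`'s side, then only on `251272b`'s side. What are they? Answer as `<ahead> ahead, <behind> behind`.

3 ahead, 0 behind

Reachable from 25bc398: {251272b, 25bc398, 370cace, 6076e47, 8c9c558, a37c24b}.
Reachable from 251272b: {251272b, 370cace, 8c9c558}.
Only in 25bc398's history (ahead): {25bc398, 6076e47, a37c24b} — 3.
Only in 251272b's history (behind): {} — 0.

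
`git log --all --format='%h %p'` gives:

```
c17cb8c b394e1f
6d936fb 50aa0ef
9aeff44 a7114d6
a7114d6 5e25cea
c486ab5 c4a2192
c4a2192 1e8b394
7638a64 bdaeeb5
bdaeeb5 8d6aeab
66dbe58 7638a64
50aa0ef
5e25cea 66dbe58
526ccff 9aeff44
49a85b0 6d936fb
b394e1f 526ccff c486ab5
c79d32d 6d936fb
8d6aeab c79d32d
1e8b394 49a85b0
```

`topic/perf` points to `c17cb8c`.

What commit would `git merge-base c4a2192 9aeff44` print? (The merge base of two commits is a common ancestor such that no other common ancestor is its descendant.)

Ancestors of c4a2192: {1e8b394, 49a85b0, 50aa0ef, 6d936fb, c4a2192}.
Ancestors of 9aeff44: {50aa0ef, 5e25cea, 66dbe58, 6d936fb, 7638a64, 8d6aeab, 9aeff44, a7114d6, bdaeeb5, c79d32d}.
Common ancestors: {50aa0ef, 6d936fb}.
Among these, 6d936fb is not an ancestor of any other common ancestor — it is the merge base.

6d936fb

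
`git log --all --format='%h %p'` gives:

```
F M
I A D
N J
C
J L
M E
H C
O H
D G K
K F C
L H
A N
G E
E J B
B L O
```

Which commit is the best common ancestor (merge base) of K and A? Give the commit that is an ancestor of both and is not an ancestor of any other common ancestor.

J

Ancestors of K: {B, C, E, F, H, J, K, L, M, O}.
Ancestors of A: {A, C, H, J, L, N}.
Common ancestors: {C, H, J, L}.
Among these, J is not an ancestor of any other common ancestor — it is the merge base.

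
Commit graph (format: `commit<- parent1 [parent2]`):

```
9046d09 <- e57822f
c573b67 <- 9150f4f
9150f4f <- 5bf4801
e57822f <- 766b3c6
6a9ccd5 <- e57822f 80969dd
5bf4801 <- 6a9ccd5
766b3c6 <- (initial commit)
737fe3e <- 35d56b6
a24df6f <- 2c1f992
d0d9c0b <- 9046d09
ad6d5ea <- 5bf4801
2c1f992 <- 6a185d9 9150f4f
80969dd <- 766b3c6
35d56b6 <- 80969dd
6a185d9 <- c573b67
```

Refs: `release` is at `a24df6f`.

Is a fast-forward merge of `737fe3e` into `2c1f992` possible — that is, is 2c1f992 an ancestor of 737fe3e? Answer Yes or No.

No

A fast-forward from 2c1f992 to 737fe3e is possible iff 2c1f992 is an ancestor of 737fe3e.
Ancestors of 737fe3e: {35d56b6, 737fe3e, 766b3c6, 80969dd}.
2c1f992 is not among them, so fast-forward is not possible.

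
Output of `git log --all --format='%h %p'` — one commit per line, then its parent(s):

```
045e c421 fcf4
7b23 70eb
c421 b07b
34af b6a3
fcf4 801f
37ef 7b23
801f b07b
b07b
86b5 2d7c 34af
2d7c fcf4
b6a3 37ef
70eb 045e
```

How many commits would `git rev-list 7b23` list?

Walking parent pointers from 7b23: reachable set = {045e, 70eb, 7b23, 801f, b07b, c421, fcf4}.
That is 7 commits.

7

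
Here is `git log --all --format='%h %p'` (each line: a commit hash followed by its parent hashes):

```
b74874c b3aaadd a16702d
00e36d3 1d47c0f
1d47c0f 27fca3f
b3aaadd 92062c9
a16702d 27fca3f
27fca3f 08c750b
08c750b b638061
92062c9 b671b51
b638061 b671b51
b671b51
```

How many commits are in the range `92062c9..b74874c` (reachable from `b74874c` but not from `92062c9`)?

6

Reachable from b74874c: {08c750b, 27fca3f, 92062c9, a16702d, b3aaadd, b638061, b671b51, b74874c}.
Reachable from 92062c9: {92062c9, b671b51}.
In b74874c's history but not 92062c9's: {08c750b, 27fca3f, a16702d, b3aaadd, b638061, b74874c} — 6 commits.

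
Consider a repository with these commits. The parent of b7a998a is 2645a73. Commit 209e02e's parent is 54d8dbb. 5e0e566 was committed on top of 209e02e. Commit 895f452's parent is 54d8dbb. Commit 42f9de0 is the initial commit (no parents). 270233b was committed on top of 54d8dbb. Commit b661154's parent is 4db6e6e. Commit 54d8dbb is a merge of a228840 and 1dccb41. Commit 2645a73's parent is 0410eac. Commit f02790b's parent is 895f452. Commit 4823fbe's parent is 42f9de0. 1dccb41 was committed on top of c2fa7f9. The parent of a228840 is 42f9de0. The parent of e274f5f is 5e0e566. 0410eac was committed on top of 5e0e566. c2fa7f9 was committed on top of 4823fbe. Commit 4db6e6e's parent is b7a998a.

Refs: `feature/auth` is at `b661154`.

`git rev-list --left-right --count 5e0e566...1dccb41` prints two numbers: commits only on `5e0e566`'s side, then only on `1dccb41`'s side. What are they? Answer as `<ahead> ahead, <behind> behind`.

4 ahead, 0 behind

Reachable from 5e0e566: {1dccb41, 209e02e, 42f9de0, 4823fbe, 54d8dbb, 5e0e566, a228840, c2fa7f9}.
Reachable from 1dccb41: {1dccb41, 42f9de0, 4823fbe, c2fa7f9}.
Only in 5e0e566's history (ahead): {209e02e, 54d8dbb, 5e0e566, a228840} — 4.
Only in 1dccb41's history (behind): {} — 0.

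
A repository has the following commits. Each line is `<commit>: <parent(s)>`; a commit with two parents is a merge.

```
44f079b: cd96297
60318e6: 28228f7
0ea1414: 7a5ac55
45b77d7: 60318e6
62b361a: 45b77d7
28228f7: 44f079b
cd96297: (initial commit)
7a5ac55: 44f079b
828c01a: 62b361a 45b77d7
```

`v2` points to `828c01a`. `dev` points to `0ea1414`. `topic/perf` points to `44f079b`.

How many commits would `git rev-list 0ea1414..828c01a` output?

5

Reachable from 828c01a: {28228f7, 44f079b, 45b77d7, 60318e6, 62b361a, 828c01a, cd96297}.
Reachable from 0ea1414: {0ea1414, 44f079b, 7a5ac55, cd96297}.
In 828c01a's history but not 0ea1414's: {28228f7, 45b77d7, 60318e6, 62b361a, 828c01a} — 5 commits.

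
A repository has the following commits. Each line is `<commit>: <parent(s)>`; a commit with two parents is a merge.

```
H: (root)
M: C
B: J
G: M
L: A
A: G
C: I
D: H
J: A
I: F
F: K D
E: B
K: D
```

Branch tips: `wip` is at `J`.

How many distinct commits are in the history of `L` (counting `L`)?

10

Walking parent pointers from L: reachable set = {A, C, D, F, G, H, I, K, L, M}.
That is 10 commits.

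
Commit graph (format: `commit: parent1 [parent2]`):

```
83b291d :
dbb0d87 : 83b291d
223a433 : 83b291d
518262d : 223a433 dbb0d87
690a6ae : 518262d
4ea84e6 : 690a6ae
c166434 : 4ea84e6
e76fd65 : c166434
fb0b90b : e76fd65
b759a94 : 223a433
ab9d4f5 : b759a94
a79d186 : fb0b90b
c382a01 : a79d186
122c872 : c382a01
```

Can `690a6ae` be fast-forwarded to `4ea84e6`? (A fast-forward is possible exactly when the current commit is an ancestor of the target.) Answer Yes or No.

A fast-forward from 690a6ae to 4ea84e6 is possible iff 690a6ae is an ancestor of 4ea84e6.
Ancestors of 4ea84e6: {223a433, 4ea84e6, 518262d, 690a6ae, 83b291d, dbb0d87}.
690a6ae is among them, so fast-forward is possible.

Yes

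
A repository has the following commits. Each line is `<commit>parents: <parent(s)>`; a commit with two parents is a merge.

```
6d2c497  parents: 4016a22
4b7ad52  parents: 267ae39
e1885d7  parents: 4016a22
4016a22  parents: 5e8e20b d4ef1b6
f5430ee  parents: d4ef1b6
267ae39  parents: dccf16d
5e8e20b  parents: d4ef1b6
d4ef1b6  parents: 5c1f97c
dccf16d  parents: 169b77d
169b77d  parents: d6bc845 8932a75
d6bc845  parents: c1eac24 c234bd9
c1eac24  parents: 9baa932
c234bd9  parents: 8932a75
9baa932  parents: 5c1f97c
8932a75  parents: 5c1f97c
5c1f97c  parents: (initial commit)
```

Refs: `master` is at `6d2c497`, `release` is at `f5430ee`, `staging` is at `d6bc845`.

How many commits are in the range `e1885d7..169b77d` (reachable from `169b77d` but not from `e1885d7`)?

Reachable from 169b77d: {169b77d, 5c1f97c, 8932a75, 9baa932, c1eac24, c234bd9, d6bc845}.
Reachable from e1885d7: {4016a22, 5c1f97c, 5e8e20b, d4ef1b6, e1885d7}.
In 169b77d's history but not e1885d7's: {169b77d, 8932a75, 9baa932, c1eac24, c234bd9, d6bc845} — 6 commits.

6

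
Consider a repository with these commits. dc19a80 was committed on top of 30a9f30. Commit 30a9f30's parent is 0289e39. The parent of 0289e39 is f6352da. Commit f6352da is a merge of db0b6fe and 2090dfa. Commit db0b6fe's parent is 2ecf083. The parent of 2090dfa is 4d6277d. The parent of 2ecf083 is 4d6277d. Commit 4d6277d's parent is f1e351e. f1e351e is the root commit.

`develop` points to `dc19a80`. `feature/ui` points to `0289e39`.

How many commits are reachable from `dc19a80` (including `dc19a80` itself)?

Walking parent pointers from dc19a80: reachable set = {0289e39, 2090dfa, 2ecf083, 30a9f30, 4d6277d, db0b6fe, dc19a80, f1e351e, f6352da}.
That is 9 commits.

9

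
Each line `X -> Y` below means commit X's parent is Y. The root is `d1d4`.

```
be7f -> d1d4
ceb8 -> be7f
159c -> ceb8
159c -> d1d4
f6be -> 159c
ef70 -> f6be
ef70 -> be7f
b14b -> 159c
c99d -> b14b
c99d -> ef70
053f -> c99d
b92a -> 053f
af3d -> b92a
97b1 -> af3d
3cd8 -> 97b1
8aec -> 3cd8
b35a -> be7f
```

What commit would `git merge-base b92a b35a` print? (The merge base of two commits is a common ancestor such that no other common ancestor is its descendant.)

Ancestors of b92a: {053f, 159c, b14b, b92a, be7f, c99d, ceb8, d1d4, ef70, f6be}.
Ancestors of b35a: {b35a, be7f, d1d4}.
Common ancestors: {be7f, d1d4}.
Among these, be7f is not an ancestor of any other common ancestor — it is the merge base.

be7f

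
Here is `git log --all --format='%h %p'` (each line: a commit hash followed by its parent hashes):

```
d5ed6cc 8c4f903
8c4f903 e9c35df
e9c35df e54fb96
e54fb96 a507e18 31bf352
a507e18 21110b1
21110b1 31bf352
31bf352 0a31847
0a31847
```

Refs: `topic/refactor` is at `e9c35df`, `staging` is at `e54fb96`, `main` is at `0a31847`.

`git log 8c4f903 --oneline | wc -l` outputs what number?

7

Walking parent pointers from 8c4f903: reachable set = {0a31847, 21110b1, 31bf352, 8c4f903, a507e18, e54fb96, e9c35df}.
That is 7 commits.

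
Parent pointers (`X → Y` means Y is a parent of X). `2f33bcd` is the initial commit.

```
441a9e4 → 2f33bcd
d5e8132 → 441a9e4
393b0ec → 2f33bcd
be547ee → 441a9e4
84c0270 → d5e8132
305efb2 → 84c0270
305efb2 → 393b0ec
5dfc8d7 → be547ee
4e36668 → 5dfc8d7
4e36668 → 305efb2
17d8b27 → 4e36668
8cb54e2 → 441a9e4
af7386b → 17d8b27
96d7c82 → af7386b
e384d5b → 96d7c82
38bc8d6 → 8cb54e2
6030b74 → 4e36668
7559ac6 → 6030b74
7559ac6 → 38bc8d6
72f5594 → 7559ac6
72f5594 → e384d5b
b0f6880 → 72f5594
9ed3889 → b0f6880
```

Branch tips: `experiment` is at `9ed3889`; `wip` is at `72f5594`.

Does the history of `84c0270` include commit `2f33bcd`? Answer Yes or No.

Yes

Ancestors of 84c0270 (commits reachable by following parents): {2f33bcd, 441a9e4, 84c0270, d5e8132}.
2f33bcd is in that set, so it is an ancestor of 84c0270.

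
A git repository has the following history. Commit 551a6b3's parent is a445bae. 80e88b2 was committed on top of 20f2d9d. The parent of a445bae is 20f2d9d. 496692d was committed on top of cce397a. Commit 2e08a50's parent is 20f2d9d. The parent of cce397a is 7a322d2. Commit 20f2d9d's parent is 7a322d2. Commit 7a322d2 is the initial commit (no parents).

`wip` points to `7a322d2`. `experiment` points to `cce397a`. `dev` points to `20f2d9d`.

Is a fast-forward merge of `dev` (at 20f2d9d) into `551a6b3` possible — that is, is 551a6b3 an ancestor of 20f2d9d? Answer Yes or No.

A fast-forward from 551a6b3 to 20f2d9d is possible iff 551a6b3 is an ancestor of 20f2d9d.
Ancestors of 20f2d9d: {20f2d9d, 7a322d2}.
551a6b3 is not among them, so fast-forward is not possible.

No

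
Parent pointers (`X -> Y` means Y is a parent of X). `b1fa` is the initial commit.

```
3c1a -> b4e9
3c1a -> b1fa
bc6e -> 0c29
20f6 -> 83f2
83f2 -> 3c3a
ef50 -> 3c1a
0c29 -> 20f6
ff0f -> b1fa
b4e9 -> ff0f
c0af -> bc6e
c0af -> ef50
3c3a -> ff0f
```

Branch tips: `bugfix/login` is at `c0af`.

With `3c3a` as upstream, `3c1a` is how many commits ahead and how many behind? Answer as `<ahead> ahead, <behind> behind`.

2 ahead, 1 behind

Reachable from 3c1a: {3c1a, b1fa, b4e9, ff0f}.
Reachable from 3c3a: {3c3a, b1fa, ff0f}.
Only in 3c1a's history (ahead): {3c1a, b4e9} — 2.
Only in 3c3a's history (behind): {3c3a} — 1.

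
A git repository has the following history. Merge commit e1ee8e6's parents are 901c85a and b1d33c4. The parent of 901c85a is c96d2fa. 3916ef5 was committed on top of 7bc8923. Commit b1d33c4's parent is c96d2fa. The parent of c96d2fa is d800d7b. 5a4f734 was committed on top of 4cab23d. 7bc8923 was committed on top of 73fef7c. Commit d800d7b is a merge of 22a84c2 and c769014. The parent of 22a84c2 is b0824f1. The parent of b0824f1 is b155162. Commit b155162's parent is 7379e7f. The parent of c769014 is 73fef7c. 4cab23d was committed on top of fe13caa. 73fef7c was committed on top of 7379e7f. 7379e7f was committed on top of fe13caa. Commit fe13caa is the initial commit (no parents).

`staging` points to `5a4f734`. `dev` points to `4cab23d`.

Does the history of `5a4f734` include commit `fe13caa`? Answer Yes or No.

Ancestors of 5a4f734 (commits reachable by following parents): {4cab23d, 5a4f734, fe13caa}.
fe13caa is in that set, so it is an ancestor of 5a4f734.

Yes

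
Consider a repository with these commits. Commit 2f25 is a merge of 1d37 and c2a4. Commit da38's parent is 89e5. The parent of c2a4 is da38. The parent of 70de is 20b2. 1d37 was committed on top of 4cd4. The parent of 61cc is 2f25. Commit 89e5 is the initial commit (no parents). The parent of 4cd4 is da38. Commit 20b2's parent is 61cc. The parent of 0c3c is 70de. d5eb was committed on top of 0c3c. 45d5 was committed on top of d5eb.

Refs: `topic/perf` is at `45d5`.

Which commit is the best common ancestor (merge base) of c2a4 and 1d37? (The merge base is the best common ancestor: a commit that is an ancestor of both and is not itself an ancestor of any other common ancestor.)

da38

Ancestors of c2a4: {89e5, c2a4, da38}.
Ancestors of 1d37: {1d37, 4cd4, 89e5, da38}.
Common ancestors: {89e5, da38}.
Among these, da38 is not an ancestor of any other common ancestor — it is the merge base.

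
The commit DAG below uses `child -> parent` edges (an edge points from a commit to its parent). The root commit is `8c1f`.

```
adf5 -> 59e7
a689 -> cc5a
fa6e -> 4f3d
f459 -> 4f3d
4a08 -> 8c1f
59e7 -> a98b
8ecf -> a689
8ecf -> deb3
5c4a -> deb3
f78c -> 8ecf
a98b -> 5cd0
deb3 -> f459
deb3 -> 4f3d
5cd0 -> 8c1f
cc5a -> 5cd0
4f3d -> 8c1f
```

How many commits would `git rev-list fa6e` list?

3

Walking parent pointers from fa6e: reachable set = {4f3d, 8c1f, fa6e}.
That is 3 commits.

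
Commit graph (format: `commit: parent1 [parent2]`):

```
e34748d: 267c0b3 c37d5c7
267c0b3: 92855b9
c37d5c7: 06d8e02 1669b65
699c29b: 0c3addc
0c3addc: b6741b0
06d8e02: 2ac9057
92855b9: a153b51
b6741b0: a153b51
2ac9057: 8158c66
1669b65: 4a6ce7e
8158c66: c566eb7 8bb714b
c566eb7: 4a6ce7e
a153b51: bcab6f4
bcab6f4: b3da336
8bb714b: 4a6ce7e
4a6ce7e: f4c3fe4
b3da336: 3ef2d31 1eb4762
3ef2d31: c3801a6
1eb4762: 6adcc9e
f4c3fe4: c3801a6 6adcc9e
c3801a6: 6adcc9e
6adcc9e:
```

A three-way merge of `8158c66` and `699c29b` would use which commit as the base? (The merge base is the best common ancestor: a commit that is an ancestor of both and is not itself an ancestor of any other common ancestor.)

c3801a6

Ancestors of 8158c66: {4a6ce7e, 6adcc9e, 8158c66, 8bb714b, c3801a6, c566eb7, f4c3fe4}.
Ancestors of 699c29b: {0c3addc, 1eb4762, 3ef2d31, 699c29b, 6adcc9e, a153b51, b3da336, b6741b0, bcab6f4, c3801a6}.
Common ancestors: {6adcc9e, c3801a6}.
Among these, c3801a6 is not an ancestor of any other common ancestor — it is the merge base.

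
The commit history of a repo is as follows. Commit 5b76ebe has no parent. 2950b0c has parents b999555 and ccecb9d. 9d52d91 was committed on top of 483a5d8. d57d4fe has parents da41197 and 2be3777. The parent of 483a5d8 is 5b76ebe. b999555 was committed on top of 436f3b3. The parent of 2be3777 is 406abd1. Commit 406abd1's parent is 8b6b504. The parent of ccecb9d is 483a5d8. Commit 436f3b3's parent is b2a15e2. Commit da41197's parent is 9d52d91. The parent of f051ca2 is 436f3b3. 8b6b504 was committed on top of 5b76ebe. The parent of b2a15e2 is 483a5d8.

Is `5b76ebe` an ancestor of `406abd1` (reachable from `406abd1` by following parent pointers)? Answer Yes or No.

Yes

Ancestors of 406abd1 (commits reachable by following parents): {406abd1, 5b76ebe, 8b6b504}.
5b76ebe is in that set, so it is an ancestor of 406abd1.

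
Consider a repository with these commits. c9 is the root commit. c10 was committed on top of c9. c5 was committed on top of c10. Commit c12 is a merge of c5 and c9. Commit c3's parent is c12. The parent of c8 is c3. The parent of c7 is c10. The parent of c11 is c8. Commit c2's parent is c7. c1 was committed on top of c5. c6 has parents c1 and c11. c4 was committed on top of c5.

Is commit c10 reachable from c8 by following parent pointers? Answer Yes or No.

Ancestors of c8 (commits reachable by following parents): {c10, c12, c3, c5, c8, c9}.
c10 is in that set, so it is an ancestor of c8.

Yes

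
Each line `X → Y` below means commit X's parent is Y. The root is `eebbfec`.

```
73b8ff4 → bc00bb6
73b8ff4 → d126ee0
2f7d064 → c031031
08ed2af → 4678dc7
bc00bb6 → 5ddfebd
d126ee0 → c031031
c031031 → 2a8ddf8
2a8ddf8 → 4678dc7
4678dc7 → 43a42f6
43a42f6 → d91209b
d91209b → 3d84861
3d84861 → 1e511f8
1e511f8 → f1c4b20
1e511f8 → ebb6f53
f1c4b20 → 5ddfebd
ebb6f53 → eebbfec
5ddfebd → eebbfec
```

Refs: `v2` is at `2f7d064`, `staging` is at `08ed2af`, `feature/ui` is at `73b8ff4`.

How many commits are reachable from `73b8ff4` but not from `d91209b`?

Reachable from 73b8ff4: {1e511f8, 2a8ddf8, 3d84861, 43a42f6, 4678dc7, 5ddfebd, 73b8ff4, bc00bb6, c031031, d126ee0, d91209b, ebb6f53, eebbfec, f1c4b20}.
Reachable from d91209b: {1e511f8, 3d84861, 5ddfebd, d91209b, ebb6f53, eebbfec, f1c4b20}.
In 73b8ff4's history but not d91209b's: {2a8ddf8, 43a42f6, 4678dc7, 73b8ff4, bc00bb6, c031031, d126ee0} — 7 commits.

7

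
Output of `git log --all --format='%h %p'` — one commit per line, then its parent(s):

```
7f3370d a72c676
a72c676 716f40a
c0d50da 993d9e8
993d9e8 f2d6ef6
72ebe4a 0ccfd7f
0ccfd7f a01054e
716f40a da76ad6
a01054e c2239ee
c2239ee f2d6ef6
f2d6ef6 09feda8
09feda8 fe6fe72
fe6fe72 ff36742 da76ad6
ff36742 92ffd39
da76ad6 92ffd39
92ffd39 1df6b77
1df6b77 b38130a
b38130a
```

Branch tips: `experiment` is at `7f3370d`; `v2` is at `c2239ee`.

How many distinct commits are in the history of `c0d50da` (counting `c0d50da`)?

10

Walking parent pointers from c0d50da: reachable set = {09feda8, 1df6b77, 92ffd39, 993d9e8, b38130a, c0d50da, da76ad6, f2d6ef6, fe6fe72, ff36742}.
That is 10 commits.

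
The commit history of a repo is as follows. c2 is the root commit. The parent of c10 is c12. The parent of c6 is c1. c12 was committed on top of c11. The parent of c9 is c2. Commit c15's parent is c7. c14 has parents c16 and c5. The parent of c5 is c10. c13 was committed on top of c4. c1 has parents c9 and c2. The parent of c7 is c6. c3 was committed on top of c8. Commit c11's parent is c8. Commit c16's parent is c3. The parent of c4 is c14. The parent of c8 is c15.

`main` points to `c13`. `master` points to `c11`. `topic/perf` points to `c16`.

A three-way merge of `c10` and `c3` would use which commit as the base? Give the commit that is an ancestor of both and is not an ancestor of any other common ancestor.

Ancestors of c10: {c1, c10, c11, c12, c15, c2, c6, c7, c8, c9}.
Ancestors of c3: {c1, c15, c2, c3, c6, c7, c8, c9}.
Common ancestors: {c1, c15, c2, c6, c7, c8, c9}.
Among these, c8 is not an ancestor of any other common ancestor — it is the merge base.

c8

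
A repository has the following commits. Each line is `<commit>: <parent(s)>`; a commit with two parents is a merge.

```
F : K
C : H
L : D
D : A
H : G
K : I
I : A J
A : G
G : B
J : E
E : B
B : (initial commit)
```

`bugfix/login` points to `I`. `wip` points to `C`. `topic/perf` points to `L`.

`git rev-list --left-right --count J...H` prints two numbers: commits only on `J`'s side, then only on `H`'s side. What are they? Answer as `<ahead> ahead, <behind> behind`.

Reachable from J: {B, E, J}.
Reachable from H: {B, G, H}.
Only in J's history (ahead): {E, J} — 2.
Only in H's history (behind): {G, H} — 2.

2 ahead, 2 behind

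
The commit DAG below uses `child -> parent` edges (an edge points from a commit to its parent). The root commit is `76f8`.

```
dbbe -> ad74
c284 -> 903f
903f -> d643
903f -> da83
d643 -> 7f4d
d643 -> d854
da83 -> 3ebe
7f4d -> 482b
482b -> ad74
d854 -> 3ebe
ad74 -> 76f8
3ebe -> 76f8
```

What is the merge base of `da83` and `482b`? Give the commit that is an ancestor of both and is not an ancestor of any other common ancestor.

76f8

Ancestors of da83: {3ebe, 76f8, da83}.
Ancestors of 482b: {482b, 76f8, ad74}.
Common ancestors: {76f8}.
The only common ancestor is 76f8, so it is the merge base.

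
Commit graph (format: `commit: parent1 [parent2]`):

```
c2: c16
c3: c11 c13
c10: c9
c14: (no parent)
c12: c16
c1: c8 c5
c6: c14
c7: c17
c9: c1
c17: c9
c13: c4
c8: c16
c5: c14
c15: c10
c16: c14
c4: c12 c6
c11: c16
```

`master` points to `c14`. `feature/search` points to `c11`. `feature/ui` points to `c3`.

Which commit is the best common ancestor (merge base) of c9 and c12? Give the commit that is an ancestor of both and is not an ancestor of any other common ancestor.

c16

Ancestors of c9: {c1, c14, c16, c5, c8, c9}.
Ancestors of c12: {c12, c14, c16}.
Common ancestors: {c14, c16}.
Among these, c16 is not an ancestor of any other common ancestor — it is the merge base.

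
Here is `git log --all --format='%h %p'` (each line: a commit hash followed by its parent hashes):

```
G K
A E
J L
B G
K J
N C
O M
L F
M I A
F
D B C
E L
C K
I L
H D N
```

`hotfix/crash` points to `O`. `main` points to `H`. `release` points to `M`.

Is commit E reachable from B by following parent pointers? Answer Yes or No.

Ancestors of B: {B, F, G, J, K, L}.
E is not in that set, so it is not an ancestor of B.

No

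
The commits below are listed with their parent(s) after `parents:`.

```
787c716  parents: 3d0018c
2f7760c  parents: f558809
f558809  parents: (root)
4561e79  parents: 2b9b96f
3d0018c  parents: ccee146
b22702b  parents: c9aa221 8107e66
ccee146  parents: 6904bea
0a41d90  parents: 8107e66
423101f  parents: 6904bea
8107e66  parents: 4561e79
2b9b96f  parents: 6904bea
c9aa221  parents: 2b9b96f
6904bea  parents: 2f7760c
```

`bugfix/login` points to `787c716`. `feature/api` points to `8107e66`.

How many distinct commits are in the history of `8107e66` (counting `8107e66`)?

Walking parent pointers from 8107e66: reachable set = {2b9b96f, 2f7760c, 4561e79, 6904bea, 8107e66, f558809}.
That is 6 commits.

6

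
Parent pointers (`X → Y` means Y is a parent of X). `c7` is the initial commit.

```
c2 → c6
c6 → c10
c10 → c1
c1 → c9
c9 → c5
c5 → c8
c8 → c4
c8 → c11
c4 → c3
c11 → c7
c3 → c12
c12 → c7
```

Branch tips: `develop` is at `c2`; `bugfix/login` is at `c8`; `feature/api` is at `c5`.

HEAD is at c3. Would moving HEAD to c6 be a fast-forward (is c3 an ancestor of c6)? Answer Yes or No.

Yes

A fast-forward from c3 to c6 is possible iff c3 is an ancestor of c6.
Ancestors of c6: {c1, c10, c11, c12, c3, c4, c5, c6, c7, c8, c9}.
c3 is among them, so fast-forward is possible.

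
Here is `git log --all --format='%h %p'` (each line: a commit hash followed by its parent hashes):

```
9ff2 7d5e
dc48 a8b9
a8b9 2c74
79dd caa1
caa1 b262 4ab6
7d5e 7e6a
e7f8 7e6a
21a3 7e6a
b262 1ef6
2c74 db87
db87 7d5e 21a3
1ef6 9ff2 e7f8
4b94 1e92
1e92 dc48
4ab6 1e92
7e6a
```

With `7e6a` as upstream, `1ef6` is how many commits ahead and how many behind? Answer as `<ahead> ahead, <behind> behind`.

4 ahead, 0 behind

Reachable from 1ef6: {1ef6, 7d5e, 7e6a, 9ff2, e7f8}.
Reachable from 7e6a: {7e6a}.
Only in 1ef6's history (ahead): {1ef6, 7d5e, 9ff2, e7f8} — 4.
Only in 7e6a's history (behind): {} — 0.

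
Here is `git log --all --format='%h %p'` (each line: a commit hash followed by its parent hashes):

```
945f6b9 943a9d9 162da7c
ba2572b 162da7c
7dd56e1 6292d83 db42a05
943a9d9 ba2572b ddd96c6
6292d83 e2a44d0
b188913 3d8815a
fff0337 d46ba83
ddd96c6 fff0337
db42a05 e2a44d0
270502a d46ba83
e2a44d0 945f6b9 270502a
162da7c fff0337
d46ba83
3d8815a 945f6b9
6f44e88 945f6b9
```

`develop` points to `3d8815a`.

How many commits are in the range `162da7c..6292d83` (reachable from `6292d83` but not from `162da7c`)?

Reachable from 6292d83: {162da7c, 270502a, 6292d83, 943a9d9, 945f6b9, ba2572b, d46ba83, ddd96c6, e2a44d0, fff0337}.
Reachable from 162da7c: {162da7c, d46ba83, fff0337}.
In 6292d83's history but not 162da7c's: {270502a, 6292d83, 943a9d9, 945f6b9, ba2572b, ddd96c6, e2a44d0} — 7 commits.

7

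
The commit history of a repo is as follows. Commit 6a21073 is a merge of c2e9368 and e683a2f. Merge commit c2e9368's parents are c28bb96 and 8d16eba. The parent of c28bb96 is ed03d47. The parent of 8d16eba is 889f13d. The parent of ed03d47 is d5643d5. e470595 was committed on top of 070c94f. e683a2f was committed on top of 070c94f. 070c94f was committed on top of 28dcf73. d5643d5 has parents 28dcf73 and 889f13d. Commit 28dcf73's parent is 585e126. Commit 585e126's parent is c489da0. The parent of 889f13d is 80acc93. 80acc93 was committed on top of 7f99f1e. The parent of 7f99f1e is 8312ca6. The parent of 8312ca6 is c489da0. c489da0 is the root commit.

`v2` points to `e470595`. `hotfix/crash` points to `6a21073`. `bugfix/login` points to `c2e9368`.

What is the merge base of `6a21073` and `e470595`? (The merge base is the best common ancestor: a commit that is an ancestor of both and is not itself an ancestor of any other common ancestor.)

Ancestors of 6a21073: {070c94f, 28dcf73, 585e126, 6a21073, 7f99f1e, 80acc93, 8312ca6, 889f13d, 8d16eba, c28bb96, c2e9368, c489da0, d5643d5, e683a2f, ed03d47}.
Ancestors of e470595: {070c94f, 28dcf73, 585e126, c489da0, e470595}.
Common ancestors: {070c94f, 28dcf73, 585e126, c489da0}.
Among these, 070c94f is not an ancestor of any other common ancestor — it is the merge base.

070c94f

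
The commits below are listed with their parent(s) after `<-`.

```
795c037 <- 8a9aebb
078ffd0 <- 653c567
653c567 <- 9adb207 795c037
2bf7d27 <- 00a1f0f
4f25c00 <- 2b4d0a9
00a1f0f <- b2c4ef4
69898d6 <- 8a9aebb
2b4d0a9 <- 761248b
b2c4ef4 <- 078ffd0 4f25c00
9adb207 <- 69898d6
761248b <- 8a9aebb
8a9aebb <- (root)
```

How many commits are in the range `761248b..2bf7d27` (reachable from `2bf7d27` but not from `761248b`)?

10

Reachable from 2bf7d27: {00a1f0f, 078ffd0, 2b4d0a9, 2bf7d27, 4f25c00, 653c567, 69898d6, 761248b, 795c037, 8a9aebb, 9adb207, b2c4ef4}.
Reachable from 761248b: {761248b, 8a9aebb}.
In 2bf7d27's history but not 761248b's: {00a1f0f, 078ffd0, 2b4d0a9, 2bf7d27, 4f25c00, 653c567, 69898d6, 795c037, 9adb207, b2c4ef4} — 10 commits.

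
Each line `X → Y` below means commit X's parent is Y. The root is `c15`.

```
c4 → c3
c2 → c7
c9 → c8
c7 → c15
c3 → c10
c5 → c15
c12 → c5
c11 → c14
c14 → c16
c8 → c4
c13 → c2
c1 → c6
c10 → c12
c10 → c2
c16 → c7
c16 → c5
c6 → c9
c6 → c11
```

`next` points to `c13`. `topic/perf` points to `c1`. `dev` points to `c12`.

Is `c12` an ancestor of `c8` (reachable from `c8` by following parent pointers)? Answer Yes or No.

Ancestors of c8 (commits reachable by following parents): {c10, c12, c15, c2, c3, c4, c5, c7, c8}.
c12 is in that set, so it is an ancestor of c8.

Yes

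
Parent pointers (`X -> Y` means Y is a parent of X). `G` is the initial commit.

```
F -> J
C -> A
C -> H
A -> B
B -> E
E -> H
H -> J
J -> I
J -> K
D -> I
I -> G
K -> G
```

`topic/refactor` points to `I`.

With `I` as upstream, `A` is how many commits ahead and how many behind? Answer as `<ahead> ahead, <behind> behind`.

6 ahead, 0 behind

Reachable from A: {A, B, E, G, H, I, J, K}.
Reachable from I: {G, I}.
Only in A's history (ahead): {A, B, E, H, J, K} — 6.
Only in I's history (behind): {} — 0.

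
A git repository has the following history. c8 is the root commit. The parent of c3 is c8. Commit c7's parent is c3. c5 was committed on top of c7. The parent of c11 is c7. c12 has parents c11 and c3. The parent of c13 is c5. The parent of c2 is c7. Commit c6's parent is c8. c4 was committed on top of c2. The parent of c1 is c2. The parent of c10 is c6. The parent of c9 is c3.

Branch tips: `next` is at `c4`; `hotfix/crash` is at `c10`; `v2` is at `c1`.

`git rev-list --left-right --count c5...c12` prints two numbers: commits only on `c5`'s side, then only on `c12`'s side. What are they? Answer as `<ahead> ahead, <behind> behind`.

1 ahead, 2 behind

Reachable from c5: {c3, c5, c7, c8}.
Reachable from c12: {c11, c12, c3, c7, c8}.
Only in c5's history (ahead): {c5} — 1.
Only in c12's history (behind): {c11, c12} — 2.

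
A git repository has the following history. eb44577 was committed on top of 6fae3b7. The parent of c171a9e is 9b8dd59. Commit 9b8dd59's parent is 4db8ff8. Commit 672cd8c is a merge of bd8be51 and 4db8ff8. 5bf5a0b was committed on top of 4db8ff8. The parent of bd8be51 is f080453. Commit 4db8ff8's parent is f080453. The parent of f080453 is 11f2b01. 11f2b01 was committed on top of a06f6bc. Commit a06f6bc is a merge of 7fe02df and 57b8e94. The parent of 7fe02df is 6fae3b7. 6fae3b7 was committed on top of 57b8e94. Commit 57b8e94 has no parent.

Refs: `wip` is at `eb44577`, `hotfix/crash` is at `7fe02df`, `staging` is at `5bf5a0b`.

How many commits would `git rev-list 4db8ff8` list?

Walking parent pointers from 4db8ff8: reachable set = {11f2b01, 4db8ff8, 57b8e94, 6fae3b7, 7fe02df, a06f6bc, f080453}.
That is 7 commits.

7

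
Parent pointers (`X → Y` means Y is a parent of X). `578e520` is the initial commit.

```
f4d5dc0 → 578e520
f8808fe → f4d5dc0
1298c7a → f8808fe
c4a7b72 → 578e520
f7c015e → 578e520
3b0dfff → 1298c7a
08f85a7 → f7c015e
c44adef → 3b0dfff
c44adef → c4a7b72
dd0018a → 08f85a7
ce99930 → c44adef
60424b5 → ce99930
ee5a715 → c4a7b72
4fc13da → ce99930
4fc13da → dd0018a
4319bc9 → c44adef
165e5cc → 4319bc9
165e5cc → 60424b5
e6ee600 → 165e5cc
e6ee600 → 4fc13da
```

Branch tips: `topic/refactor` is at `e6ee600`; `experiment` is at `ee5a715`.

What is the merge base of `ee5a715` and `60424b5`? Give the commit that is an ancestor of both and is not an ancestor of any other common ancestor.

c4a7b72

Ancestors of ee5a715: {578e520, c4a7b72, ee5a715}.
Ancestors of 60424b5: {1298c7a, 3b0dfff, 578e520, 60424b5, c44adef, c4a7b72, ce99930, f4d5dc0, f8808fe}.
Common ancestors: {578e520, c4a7b72}.
Among these, c4a7b72 is not an ancestor of any other common ancestor — it is the merge base.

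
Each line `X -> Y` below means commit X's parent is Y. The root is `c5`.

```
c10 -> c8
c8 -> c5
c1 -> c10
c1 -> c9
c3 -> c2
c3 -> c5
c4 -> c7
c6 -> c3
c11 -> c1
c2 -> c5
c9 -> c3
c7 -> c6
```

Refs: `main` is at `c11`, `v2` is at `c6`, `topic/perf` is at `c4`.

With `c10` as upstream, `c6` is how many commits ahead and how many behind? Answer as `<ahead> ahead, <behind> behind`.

3 ahead, 2 behind

Reachable from c6: {c2, c3, c5, c6}.
Reachable from c10: {c10, c5, c8}.
Only in c6's history (ahead): {c2, c3, c6} — 3.
Only in c10's history (behind): {c10, c8} — 2.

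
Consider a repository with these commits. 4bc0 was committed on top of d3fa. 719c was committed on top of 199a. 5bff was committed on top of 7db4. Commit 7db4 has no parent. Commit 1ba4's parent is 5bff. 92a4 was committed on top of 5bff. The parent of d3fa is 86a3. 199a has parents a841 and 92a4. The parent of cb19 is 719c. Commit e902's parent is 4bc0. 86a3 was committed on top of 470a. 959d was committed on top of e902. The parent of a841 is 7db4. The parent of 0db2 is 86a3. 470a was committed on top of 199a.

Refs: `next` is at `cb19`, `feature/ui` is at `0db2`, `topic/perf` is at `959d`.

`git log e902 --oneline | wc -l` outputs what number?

10

Walking parent pointers from e902: reachable set = {199a, 470a, 4bc0, 5bff, 7db4, 86a3, 92a4, a841, d3fa, e902}.
That is 10 commits.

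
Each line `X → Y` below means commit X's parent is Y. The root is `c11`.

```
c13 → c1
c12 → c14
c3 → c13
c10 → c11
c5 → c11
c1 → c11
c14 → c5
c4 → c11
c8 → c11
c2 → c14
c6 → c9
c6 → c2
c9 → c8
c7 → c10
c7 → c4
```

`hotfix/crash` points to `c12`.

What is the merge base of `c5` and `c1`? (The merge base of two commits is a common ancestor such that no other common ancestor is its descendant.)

c11

Ancestors of c5: {c11, c5}.
Ancestors of c1: {c1, c11}.
Common ancestors: {c11}.
The only common ancestor is c11, so it is the merge base.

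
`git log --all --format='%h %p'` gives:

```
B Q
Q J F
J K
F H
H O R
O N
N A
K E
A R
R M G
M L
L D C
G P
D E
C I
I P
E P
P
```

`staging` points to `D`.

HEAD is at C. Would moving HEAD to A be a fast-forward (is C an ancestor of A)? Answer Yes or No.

A fast-forward from C to A is possible iff C is an ancestor of A.
Ancestors of A: {A, C, D, E, G, I, L, M, P, R}.
C is among them, so fast-forward is possible.

Yes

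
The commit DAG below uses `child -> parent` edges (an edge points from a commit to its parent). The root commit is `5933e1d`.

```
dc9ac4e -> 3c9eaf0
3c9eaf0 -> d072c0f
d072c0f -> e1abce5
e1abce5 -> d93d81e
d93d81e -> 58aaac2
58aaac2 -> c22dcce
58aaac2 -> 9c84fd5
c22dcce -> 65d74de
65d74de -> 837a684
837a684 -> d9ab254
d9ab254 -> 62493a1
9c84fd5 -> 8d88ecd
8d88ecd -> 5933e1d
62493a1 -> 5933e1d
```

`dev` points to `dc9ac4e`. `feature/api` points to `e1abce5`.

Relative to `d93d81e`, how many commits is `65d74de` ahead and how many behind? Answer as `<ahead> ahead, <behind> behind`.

Reachable from 65d74de: {5933e1d, 62493a1, 65d74de, 837a684, d9ab254}.
Reachable from d93d81e: {58aaac2, 5933e1d, 62493a1, 65d74de, 837a684, 8d88ecd, 9c84fd5, c22dcce, d93d81e, d9ab254}.
Only in 65d74de's history (ahead): {} — 0.
Only in d93d81e's history (behind): {58aaac2, 8d88ecd, 9c84fd5, c22dcce, d93d81e} — 5.

0 ahead, 5 behind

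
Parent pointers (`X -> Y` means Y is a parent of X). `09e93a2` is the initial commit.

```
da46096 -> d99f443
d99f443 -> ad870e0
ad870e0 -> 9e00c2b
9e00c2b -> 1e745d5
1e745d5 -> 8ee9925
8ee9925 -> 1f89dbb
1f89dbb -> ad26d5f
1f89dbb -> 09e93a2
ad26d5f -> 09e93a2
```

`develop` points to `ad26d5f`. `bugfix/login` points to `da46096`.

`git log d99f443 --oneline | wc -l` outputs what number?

Walking parent pointers from d99f443: reachable set = {09e93a2, 1e745d5, 1f89dbb, 8ee9925, 9e00c2b, ad26d5f, ad870e0, d99f443}.
That is 8 commits.

8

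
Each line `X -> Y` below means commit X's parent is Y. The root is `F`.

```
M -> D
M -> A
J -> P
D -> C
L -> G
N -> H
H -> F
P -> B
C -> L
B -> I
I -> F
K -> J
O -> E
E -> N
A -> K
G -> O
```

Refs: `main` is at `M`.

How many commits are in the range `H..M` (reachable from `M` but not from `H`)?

Reachable from M: {A, B, C, D, E, F, G, H, I, J, K, L, M, N, O, P}.
Reachable from H: {F, H}.
In M's history but not H's: {A, B, C, D, E, G, I, J, K, L, M, N, O, P} — 14 commits.

14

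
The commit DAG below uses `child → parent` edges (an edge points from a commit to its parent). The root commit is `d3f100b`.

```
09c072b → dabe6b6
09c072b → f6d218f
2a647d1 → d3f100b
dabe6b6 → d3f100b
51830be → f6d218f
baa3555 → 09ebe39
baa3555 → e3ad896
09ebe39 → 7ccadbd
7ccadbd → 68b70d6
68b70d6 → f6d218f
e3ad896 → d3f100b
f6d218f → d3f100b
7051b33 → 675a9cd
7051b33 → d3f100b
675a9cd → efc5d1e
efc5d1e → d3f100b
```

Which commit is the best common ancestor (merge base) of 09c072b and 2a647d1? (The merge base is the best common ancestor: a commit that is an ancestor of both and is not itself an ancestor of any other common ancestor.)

d3f100b

Ancestors of 09c072b: {09c072b, d3f100b, dabe6b6, f6d218f}.
Ancestors of 2a647d1: {2a647d1, d3f100b}.
Common ancestors: {d3f100b}.
The only common ancestor is d3f100b, so it is the merge base.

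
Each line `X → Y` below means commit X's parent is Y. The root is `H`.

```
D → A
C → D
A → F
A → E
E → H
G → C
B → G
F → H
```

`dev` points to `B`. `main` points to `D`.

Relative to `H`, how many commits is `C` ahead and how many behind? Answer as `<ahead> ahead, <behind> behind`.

5 ahead, 0 behind

Reachable from C: {A, C, D, E, F, H}.
Reachable from H: {H}.
Only in C's history (ahead): {A, C, D, E, F} — 5.
Only in H's history (behind): {} — 0.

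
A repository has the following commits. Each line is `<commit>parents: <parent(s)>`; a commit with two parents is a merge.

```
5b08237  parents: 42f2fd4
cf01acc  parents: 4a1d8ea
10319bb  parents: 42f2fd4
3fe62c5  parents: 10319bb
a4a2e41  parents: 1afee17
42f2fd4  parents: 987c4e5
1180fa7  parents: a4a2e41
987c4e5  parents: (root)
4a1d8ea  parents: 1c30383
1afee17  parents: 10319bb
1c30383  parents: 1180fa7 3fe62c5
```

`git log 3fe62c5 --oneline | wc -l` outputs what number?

4

Walking parent pointers from 3fe62c5: reachable set = {10319bb, 3fe62c5, 42f2fd4, 987c4e5}.
That is 4 commits.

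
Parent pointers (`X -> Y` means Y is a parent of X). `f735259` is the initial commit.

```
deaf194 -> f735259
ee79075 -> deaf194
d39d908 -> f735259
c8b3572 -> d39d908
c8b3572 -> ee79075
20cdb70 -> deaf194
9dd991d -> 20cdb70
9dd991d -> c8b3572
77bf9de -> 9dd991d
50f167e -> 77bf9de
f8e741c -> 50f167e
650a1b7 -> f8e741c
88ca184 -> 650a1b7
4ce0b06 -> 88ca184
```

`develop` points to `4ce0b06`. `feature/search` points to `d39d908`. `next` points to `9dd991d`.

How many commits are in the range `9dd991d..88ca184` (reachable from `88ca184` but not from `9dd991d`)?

5

Reachable from 88ca184: {20cdb70, 50f167e, 650a1b7, 77bf9de, 88ca184, 9dd991d, c8b3572, d39d908, deaf194, ee79075, f735259, f8e741c}.
Reachable from 9dd991d: {20cdb70, 9dd991d, c8b3572, d39d908, deaf194, ee79075, f735259}.
In 88ca184's history but not 9dd991d's: {50f167e, 650a1b7, 77bf9de, 88ca184, f8e741c} — 5 commits.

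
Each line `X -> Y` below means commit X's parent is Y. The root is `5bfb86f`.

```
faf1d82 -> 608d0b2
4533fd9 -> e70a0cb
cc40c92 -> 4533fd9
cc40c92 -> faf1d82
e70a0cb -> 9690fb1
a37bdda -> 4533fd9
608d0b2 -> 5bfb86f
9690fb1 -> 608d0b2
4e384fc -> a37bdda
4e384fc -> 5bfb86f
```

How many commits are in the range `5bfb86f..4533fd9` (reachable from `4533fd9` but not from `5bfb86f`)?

4

Reachable from 4533fd9: {4533fd9, 5bfb86f, 608d0b2, 9690fb1, e70a0cb}.
Reachable from 5bfb86f: {5bfb86f}.
In 4533fd9's history but not 5bfb86f's: {4533fd9, 608d0b2, 9690fb1, e70a0cb} — 4 commits.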